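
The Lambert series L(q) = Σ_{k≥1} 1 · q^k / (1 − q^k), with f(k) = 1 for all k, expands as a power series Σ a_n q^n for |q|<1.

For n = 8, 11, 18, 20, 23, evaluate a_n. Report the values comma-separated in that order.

q^8  k|8↦f(k): 8:1 4:1 2:1 1:1  a_8=4
[q^11] f(11)=1,f(1)=1 ⇒ 2
[q^18] f(1)=1,f(2)=1,f(3)=1,f(6)=1,f(9)=1,f(18)=1 ⇒ 6
d|20:{20,10,5,4,2,1}  Σf=1+1+1+1+1+1=6
d|23:{23,1}  Σf=1+1=2

4, 2, 6, 6, 2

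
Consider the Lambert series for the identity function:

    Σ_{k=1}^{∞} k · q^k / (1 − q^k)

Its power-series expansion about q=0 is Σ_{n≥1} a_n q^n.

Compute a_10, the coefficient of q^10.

a_10 = 18

[q^10] f(1)=1,f(2)=2,f(5)=5,f(10)=10 ⇒ 18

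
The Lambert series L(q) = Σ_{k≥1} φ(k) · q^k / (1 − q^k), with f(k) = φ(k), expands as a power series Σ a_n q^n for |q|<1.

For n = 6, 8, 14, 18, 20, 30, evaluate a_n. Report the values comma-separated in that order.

n=6: 1·6 2·3 3·2 6·1  φ→[1+1+2+2]=6
n=8: 1·8 2·4 4·2 8·1  φ→[1+1+2+4]=8
q^14  k|14↦φ(k): 14:6 7:6 2:1 1:1  a_14=14
q^18  k|18↦φ(k): 1:1 2:1 3:2 6:2 9:6 18:6  a_18=18
q^20  k|20↦φ(k): 20:8 10:4 5:4 4:2 2:1 1:1  a_20=20
q^30  k|30↦φ(k): 30:8 15:8 10:4 6:2 5:4 3:2 2:1 1:1  a_30=30

6, 8, 14, 18, 20, 30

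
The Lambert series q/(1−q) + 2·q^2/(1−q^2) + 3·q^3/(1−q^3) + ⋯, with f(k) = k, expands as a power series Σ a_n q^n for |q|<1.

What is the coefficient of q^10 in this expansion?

a_10 = 18

n=10: 1·10 2·5 5·2 10·1  f→[1+2+5+10]=18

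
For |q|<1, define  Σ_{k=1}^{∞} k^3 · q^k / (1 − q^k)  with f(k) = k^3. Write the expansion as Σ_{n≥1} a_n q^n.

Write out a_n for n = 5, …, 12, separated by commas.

126, 252, 344, 585, 757, 1134, 1332, 2044

n=5: 1·5 5·1  f→[1+125]=126
q^6  k|6↦f(k): 6:216 3:27 2:8 1:1  a_6=252
[q^7] f(7)=343,f(1)=1 ⇒ 344
n=8: 8·1 4·2 2·4 1·8  f→[512+64+8+1]=585
[q^9] f(9)=729,f(3)=27,f(1)=1 ⇒ 757
d|10:{1,2,5,10}  Σf=1+8+125+1000=1134
d|11:{11,1}  Σf=1331+1=1332
d|12:{12,6,4,3,2,1}  Σf=1728+216+64+27+8+1=2044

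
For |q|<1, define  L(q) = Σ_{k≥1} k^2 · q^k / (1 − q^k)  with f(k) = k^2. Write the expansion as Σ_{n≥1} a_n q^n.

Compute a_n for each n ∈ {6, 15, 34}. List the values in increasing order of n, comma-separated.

q^6  k|6↦f(k): 1:1 2:4 3:9 6:36  a_6=50
q^15  k|15↦f(k): 1:1 3:9 5:25 15:225  a_15=260
n=34: 1·34 2·17 17·2 34·1  f→[1+4+289+1156]=1450

50, 260, 1450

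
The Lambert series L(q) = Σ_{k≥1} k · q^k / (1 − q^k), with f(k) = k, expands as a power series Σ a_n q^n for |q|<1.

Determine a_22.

q^22  k|22↦f(k): 1:1 2:2 11:11 22:22  a_22=36

a_22 = 36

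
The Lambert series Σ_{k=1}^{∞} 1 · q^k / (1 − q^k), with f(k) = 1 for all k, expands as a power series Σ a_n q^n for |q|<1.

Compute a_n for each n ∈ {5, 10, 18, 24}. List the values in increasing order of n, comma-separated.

2, 4, 6, 8

n=5: 5·1 1·5  f→[1+1]=2
n=10: 10·1 5·2 2·5 1·10  f→[1+1+1+1]=4
q^18  k|18↦f(k): 1:1 2:1 3:1 6:1 9:1 18:1  a_18=6
q^24  k|24↦f(k): 24:1 12:1 8:1 6:1 4:1 3:1 2:1 1:1  a_24=8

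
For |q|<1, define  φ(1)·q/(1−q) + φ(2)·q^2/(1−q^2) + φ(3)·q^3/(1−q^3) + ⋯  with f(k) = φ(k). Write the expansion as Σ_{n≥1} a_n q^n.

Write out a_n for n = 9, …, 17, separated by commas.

n=9: 9·1 3·3 1·9  φ→[6+2+1]=9
n=10: 10·1 5·2 2·5 1·10  φ→[4+4+1+1]=10
q^11  k|11↦φ(k): 1:1 11:10  a_11=11
n=12: 1·12 2·6 3·4 4·3 6·2 12·1  φ→[1+1+2+2+2+4]=12
n=13: 1·13 13·1  φ→[1+12]=13
n=14: 14·1 7·2 2·7 1·14  φ→[6+6+1+1]=14
q^15  k|15↦φ(k): 15:8 5:4 3:2 1:1  a_15=15
n=16: 16·1 8·2 4·4 2·8 1·16  φ→[8+4+2+1+1]=16
n=17: 1·17 17·1  φ→[1+16]=17

9, 10, 11, 12, 13, 14, 15, 16, 17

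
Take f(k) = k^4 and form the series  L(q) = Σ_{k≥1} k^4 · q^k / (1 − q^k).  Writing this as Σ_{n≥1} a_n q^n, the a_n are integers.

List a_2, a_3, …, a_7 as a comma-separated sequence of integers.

n=2: 2·1 1·2  f→[16+1]=17
d|3:{3,1}  Σf=81+1=82
q^4  k|4↦f(k): 4:256 2:16 1:1  a_4=273
n=5: 1·5 5·1  f→[1+625]=626
n=6: 1·6 2·3 3·2 6·1  f→[1+16+81+1296]=1394
n=7: 1·7 7·1  f→[1+2401]=2402

17, 82, 273, 626, 1394, 2402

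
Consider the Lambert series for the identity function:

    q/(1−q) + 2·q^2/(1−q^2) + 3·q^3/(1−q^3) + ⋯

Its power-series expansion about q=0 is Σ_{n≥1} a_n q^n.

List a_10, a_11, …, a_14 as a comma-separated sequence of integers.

q^10  k|10↦f(k): 10:10 5:5 2:2 1:1  a_10=18
n=11: 1·11 11·1  f→[1+11]=12
d|12:{12,6,4,3,2,1}  Σf=12+6+4+3+2+1=28
q^13  k|13↦f(k): 13:13 1:1  a_13=14
n=14: 14·1 7·2 2·7 1·14  f→[14+7+2+1]=24

18, 12, 28, 14, 24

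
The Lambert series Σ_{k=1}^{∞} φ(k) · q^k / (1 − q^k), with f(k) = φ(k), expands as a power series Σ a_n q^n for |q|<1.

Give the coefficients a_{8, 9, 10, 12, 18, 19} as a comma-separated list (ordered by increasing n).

n=8: 8·1 4·2 2·4 1·8  φ→[4+2+1+1]=8
q^9  k|9↦φ(k): 9:6 3:2 1:1  a_9=9
d|10:{1,2,5,10}  Σφ=1+1+4+4=10
[q^12] φ(12)=4,φ(6)=2,φ(4)=2,φ(3)=2,φ(2)=1,φ(1)=1 ⇒ 12
q^18  k|18↦φ(k): 18:6 9:6 6:2 3:2 2:1 1:1  a_18=18
d|19:{1,19}  Σφ=1+18=19

8, 9, 10, 12, 18, 19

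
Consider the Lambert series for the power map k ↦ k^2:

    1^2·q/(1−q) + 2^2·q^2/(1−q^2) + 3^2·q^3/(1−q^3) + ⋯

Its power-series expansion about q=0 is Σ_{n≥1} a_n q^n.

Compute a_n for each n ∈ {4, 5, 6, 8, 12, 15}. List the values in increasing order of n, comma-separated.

21, 26, 50, 85, 210, 260

d|4:{1,2,4}  Σf=1+4+16=21
d|5:{5,1}  Σf=25+1=26
q^6  k|6↦f(k): 6:36 3:9 2:4 1:1  a_6=50
n=8: 8·1 4·2 2·4 1·8  f→[64+16+4+1]=85
d|12:{12,6,4,3,2,1}  Σf=144+36+16+9+4+1=210
q^15  k|15↦f(k): 15:225 5:25 3:9 1:1  a_15=260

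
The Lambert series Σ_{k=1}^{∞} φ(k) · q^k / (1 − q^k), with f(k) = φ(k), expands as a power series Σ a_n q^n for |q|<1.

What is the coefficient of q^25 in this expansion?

[q^25] φ(1)=1,φ(5)=4,φ(25)=20 ⇒ 25

a_25 = 25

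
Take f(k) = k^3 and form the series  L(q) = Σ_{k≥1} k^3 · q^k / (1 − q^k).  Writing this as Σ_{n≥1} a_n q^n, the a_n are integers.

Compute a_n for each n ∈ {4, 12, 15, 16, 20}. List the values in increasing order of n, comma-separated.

73, 2044, 3528, 4681, 9198

d|4:{1,2,4}  Σf=1+8+64=73
q^12  k|12↦f(k): 1:1 2:8 3:27 4:64 6:216 12:1728  a_12=2044
d|15:{1,3,5,15}  Σf=1+27+125+3375=3528
q^16  k|16↦f(k): 16:4096 8:512 4:64 2:8 1:1  a_16=4681
d|20:{1,2,4,5,10,20}  Σf=1+8+64+125+1000+8000=9198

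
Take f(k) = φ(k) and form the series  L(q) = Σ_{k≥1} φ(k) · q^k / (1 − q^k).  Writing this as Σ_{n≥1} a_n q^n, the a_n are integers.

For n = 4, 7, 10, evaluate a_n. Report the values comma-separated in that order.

[q^4] φ(4)=2,φ(2)=1,φ(1)=1 ⇒ 4
n=7: 1·7 7·1  φ→[1+6]=7
n=10: 10·1 5·2 2·5 1·10  φ→[4+4+1+1]=10

4, 7, 10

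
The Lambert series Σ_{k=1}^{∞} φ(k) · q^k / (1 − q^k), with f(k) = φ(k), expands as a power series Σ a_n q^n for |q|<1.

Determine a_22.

d|22:{22,11,2,1}  Σφ=10+10+1+1=22

a_22 = 22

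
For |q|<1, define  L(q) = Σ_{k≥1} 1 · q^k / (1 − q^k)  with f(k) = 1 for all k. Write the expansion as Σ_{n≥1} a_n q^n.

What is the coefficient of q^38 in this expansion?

n=38: 38·1 19·2 2·19 1·38  f→[1+1+1+1]=4

a_38 = 4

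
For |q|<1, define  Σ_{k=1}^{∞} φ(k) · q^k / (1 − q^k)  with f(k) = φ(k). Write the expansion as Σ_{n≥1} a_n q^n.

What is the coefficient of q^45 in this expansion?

d|45:{1,3,5,9,15,45}  Σφ=1+2+4+6+8+24=45

a_45 = 45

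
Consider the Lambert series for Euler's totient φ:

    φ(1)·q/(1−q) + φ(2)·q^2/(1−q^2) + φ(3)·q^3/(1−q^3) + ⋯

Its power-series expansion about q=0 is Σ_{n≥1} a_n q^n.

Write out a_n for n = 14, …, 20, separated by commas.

[q^14] φ(14)=6,φ(7)=6,φ(2)=1,φ(1)=1 ⇒ 14
q^15  k|15↦φ(k): 1:1 3:2 5:4 15:8  a_15=15
d|16:{1,2,4,8,16}  Σφ=1+1+2+4+8=16
n=17: 17·1 1·17  φ→[16+1]=17
q^18  k|18↦φ(k): 1:1 2:1 3:2 6:2 9:6 18:6  a_18=18
q^19  k|19↦φ(k): 1:1 19:18  a_19=19
d|20:{1,2,4,5,10,20}  Σφ=1+1+2+4+4+8=20

14, 15, 16, 17, 18, 19, 20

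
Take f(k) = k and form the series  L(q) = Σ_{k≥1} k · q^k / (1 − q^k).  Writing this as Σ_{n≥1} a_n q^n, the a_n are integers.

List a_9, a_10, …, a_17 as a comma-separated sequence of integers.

n=9: 9·1 3·3 1·9  f→[9+3+1]=13
n=10: 10·1 5·2 2·5 1·10  f→[10+5+2+1]=18
n=11: 1·11 11·1  f→[1+11]=12
d|12:{1,2,3,4,6,12}  Σf=1+2+3+4+6+12=28
[q^13] f(1)=1,f(13)=13 ⇒ 14
n=14: 1·14 2·7 7·2 14·1  f→[1+2+7+14]=24
n=15: 15·1 5·3 3·5 1·15  f→[15+5+3+1]=24
[q^16] f(16)=16,f(8)=8,f(4)=4,f(2)=2,f(1)=1 ⇒ 31
q^17  k|17↦f(k): 1:1 17:17  a_17=18

13, 18, 12, 28, 14, 24, 24, 31, 18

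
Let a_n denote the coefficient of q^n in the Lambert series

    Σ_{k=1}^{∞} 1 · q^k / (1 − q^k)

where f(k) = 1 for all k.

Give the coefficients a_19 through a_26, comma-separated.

2, 6, 4, 4, 2, 8, 3, 4

[q^19] f(1)=1,f(19)=1 ⇒ 2
d|20:{1,2,4,5,10,20}  Σf=1+1+1+1+1+1=6
d|21:{1,3,7,21}  Σf=1+1+1+1=4
d|22:{22,11,2,1}  Σf=1+1+1+1=4
[q^23] f(23)=1,f(1)=1 ⇒ 2
[q^24] f(24)=1,f(12)=1,f(8)=1,f(6)=1,f(4)=1,f(3)=1,f(2)=1,f(1)=1 ⇒ 8
d|25:{25,5,1}  Σf=1+1+1=3
[q^26] f(1)=1,f(2)=1,f(13)=1,f(26)=1 ⇒ 4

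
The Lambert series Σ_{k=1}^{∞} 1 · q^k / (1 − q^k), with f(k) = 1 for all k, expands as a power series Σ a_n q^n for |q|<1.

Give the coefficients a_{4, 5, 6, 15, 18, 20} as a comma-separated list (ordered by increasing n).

d|4:{4,2,1}  Σf=1+1+1=3
q^5  k|5↦f(k): 5:1 1:1  a_5=2
q^6  k|6↦f(k): 1:1 2:1 3:1 6:1  a_6=4
[q^15] f(1)=1,f(3)=1,f(5)=1,f(15)=1 ⇒ 4
n=18: 18·1 9·2 6·3 3·6 2·9 1·18  f→[1+1+1+1+1+1]=6
q^20  k|20↦f(k): 1:1 2:1 4:1 5:1 10:1 20:1  a_20=6

3, 2, 4, 4, 6, 6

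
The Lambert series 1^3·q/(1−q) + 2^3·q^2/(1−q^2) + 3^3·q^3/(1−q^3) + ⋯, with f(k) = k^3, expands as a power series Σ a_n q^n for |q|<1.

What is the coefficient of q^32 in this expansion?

q^32  k|32↦f(k): 32:32768 16:4096 8:512 4:64 2:8 1:1  a_32=37449

a_32 = 37449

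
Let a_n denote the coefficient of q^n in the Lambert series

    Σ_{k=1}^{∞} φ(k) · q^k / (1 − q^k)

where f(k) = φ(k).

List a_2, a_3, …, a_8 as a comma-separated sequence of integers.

q^2  k|2↦φ(k): 1:1 2:1  a_2=2
n=3: 3·1 1·3  φ→[2+1]=3
d|4:{4,2,1}  Σφ=2+1+1=4
[q^5] φ(5)=4,φ(1)=1 ⇒ 5
[q^6] φ(1)=1,φ(2)=1,φ(3)=2,φ(6)=2 ⇒ 6
d|7:{1,7}  Σφ=1+6=7
q^8  k|8↦φ(k): 8:4 4:2 2:1 1:1  a_8=8

2, 3, 4, 5, 6, 7, 8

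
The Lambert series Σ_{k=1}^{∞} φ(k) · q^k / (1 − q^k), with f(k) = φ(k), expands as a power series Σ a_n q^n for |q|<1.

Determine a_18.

n=18: 1·18 2·9 3·6 6·3 9·2 18·1  φ→[1+1+2+2+6+6]=18

a_18 = 18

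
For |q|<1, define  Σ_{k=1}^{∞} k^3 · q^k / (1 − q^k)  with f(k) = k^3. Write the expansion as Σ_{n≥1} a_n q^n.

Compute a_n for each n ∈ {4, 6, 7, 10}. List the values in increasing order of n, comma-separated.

73, 252, 344, 1134

[q^4] f(1)=1,f(2)=8,f(4)=64 ⇒ 73
q^6  k|6↦f(k): 1:1 2:8 3:27 6:216  a_6=252
n=7: 7·1 1·7  f→[343+1]=344
q^10  k|10↦f(k): 1:1 2:8 5:125 10:1000  a_10=1134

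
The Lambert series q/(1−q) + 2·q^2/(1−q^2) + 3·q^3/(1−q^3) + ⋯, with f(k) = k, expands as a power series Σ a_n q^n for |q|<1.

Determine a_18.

a_18 = 39

d|18:{1,2,3,6,9,18}  Σf=1+2+3+6+9+18=39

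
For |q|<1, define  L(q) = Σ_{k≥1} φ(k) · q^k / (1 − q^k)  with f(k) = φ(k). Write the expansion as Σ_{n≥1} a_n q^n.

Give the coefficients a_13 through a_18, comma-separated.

d|13:{1,13}  Σφ=1+12=13
d|14:{1,2,7,14}  Σφ=1+1+6+6=14
n=15: 1·15 3·5 5·3 15·1  φ→[1+2+4+8]=15
[q^16] φ(16)=8,φ(8)=4,φ(4)=2,φ(2)=1,φ(1)=1 ⇒ 16
d|17:{1,17}  Σφ=1+16=17
[q^18] φ(18)=6,φ(9)=6,φ(6)=2,φ(3)=2,φ(2)=1,φ(1)=1 ⇒ 18

13, 14, 15, 16, 17, 18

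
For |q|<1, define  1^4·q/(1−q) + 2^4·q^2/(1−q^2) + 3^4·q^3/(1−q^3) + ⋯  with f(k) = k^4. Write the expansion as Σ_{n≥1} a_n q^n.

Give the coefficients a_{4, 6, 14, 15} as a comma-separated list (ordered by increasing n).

273, 1394, 40834, 51332

[q^4] f(1)=1,f(2)=16,f(4)=256 ⇒ 273
[q^6] f(6)=1296,f(3)=81,f(2)=16,f(1)=1 ⇒ 1394
d|14:{1,2,7,14}  Σf=1+16+2401+38416=40834
q^15  k|15↦f(k): 1:1 3:81 5:625 15:50625  a_15=51332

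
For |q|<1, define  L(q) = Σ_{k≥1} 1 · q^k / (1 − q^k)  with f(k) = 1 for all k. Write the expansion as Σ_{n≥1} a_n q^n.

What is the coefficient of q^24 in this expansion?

a_24 = 8

q^24  k|24↦f(k): 24:1 12:1 8:1 6:1 4:1 3:1 2:1 1:1  a_24=8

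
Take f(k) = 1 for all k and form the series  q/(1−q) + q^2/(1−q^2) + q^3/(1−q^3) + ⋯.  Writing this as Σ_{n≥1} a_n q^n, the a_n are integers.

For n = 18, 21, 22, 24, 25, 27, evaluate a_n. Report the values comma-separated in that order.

[q^18] f(1)=1,f(2)=1,f(3)=1,f(6)=1,f(9)=1,f(18)=1 ⇒ 6
d|21:{21,7,3,1}  Σf=1+1+1+1=4
[q^22] f(1)=1,f(2)=1,f(11)=1,f(22)=1 ⇒ 4
d|24:{24,12,8,6,4,3,2,1}  Σf=1+1+1+1+1+1+1+1=8
[q^25] f(1)=1,f(5)=1,f(25)=1 ⇒ 3
[q^27] f(27)=1,f(9)=1,f(3)=1,f(1)=1 ⇒ 4

6, 4, 4, 8, 3, 4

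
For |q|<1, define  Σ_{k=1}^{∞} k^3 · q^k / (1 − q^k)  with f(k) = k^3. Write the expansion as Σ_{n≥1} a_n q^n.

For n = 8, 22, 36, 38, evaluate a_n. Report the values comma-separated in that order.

d|8:{8,4,2,1}  Σf=512+64+8+1=585
d|22:{22,11,2,1}  Σf=10648+1331+8+1=11988
q^36  k|36↦f(k): 1:1 2:8 3:27 4:64 6:216 9:729 12:1728 18:5832 36:46656  a_36=55261
q^38  k|38↦f(k): 1:1 2:8 19:6859 38:54872  a_38=61740

585, 11988, 55261, 61740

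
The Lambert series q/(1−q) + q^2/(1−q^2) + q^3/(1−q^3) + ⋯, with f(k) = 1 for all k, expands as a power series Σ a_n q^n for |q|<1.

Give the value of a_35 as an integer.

d|35:{1,5,7,35}  Σf=1+1+1+1=4

a_35 = 4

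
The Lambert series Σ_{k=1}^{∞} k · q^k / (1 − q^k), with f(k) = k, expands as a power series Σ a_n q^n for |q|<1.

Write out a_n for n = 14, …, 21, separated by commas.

d|14:{1,2,7,14}  Σf=1+2+7+14=24
d|15:{1,3,5,15}  Σf=1+3+5+15=24
[q^16] f(1)=1,f(2)=2,f(4)=4,f(8)=8,f(16)=16 ⇒ 31
[q^17] f(17)=17,f(1)=1 ⇒ 18
d|18:{1,2,3,6,9,18}  Σf=1+2+3+6+9+18=39
q^19  k|19↦f(k): 19:19 1:1  a_19=20
d|20:{1,2,4,5,10,20}  Σf=1+2+4+5+10+20=42
q^21  k|21↦f(k): 21:21 7:7 3:3 1:1  a_21=32

24, 24, 31, 18, 39, 20, 42, 32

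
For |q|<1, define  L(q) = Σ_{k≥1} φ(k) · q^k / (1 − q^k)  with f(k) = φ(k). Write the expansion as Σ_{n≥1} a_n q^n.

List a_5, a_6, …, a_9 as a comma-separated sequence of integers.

n=5: 5·1 1·5  φ→[4+1]=5
[q^6] φ(6)=2,φ(3)=2,φ(2)=1,φ(1)=1 ⇒ 6
q^7  k|7↦φ(k): 1:1 7:6  a_7=7
n=8: 1·8 2·4 4·2 8·1  φ→[1+1+2+4]=8
q^9  k|9↦φ(k): 1:1 3:2 9:6  a_9=9

5, 6, 7, 8, 9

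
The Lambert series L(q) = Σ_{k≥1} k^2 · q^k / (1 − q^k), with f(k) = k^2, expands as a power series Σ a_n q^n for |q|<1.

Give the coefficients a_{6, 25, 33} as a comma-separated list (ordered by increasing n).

d|6:{6,3,2,1}  Σf=36+9+4+1=50
[q^25] f(1)=1,f(5)=25,f(25)=625 ⇒ 651
n=33: 33·1 11·3 3·11 1·33  f→[1089+121+9+1]=1220

50, 651, 1220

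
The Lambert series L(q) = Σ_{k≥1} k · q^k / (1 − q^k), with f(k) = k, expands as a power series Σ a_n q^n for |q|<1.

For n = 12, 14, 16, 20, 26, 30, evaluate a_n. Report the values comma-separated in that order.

28, 24, 31, 42, 42, 72

q^12  k|12↦f(k): 1:1 2:2 3:3 4:4 6:6 12:12  a_12=28
n=14: 1·14 2·7 7·2 14·1  f→[1+2+7+14]=24
q^16  k|16↦f(k): 1:1 2:2 4:4 8:8 16:16  a_16=31
[q^20] f(20)=20,f(10)=10,f(5)=5,f(4)=4,f(2)=2,f(1)=1 ⇒ 42
d|26:{26,13,2,1}  Σf=26+13+2+1=42
n=30: 30·1 15·2 10·3 6·5 5·6 3·10 2·15 1·30  f→[30+15+10+6+5+3+2+1]=72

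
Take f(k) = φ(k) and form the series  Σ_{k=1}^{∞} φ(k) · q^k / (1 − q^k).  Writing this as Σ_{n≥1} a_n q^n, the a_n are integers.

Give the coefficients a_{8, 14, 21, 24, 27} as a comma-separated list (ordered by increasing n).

n=8: 1·8 2·4 4·2 8·1  φ→[1+1+2+4]=8
d|14:{14,7,2,1}  Σφ=6+6+1+1=14
n=21: 1·21 3·7 7·3 21·1  φ→[1+2+6+12]=21
q^24  k|24↦φ(k): 1:1 2:1 3:2 4:2 6:2 8:4 12:4 24:8  a_24=24
d|27:{1,3,9,27}  Σφ=1+2+6+18=27

8, 14, 21, 24, 27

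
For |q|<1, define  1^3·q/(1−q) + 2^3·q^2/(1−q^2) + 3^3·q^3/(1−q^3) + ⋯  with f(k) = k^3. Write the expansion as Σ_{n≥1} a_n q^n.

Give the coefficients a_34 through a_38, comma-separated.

44226, 43344, 55261, 50654, 61740

[q^34] f(1)=1,f(2)=8,f(17)=4913,f(34)=39304 ⇒ 44226
d|35:{1,5,7,35}  Σf=1+125+343+42875=43344
[q^36] f(36)=46656,f(18)=5832,f(12)=1728,f(9)=729,f(6)=216,f(4)=64,f(3)=27,f(2)=8,f(1)=1 ⇒ 55261
n=37: 37·1 1·37  f→[50653+1]=50654
d|38:{1,2,19,38}  Σf=1+8+6859+54872=61740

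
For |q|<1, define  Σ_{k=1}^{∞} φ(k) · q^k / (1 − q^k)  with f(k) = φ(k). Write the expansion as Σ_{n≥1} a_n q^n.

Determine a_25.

q^25  k|25↦φ(k): 1:1 5:4 25:20  a_25=25

a_25 = 25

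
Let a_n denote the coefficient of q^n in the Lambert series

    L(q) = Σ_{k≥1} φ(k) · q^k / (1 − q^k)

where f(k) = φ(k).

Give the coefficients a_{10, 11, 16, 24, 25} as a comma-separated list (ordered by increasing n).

d|10:{10,5,2,1}  Σφ=4+4+1+1=10
n=11: 11·1 1·11  φ→[10+1]=11
q^16  k|16↦φ(k): 16:8 8:4 4:2 2:1 1:1  a_16=16
n=24: 1·24 2·12 3·8 4·6 6·4 8·3 12·2 24·1  φ→[1+1+2+2+2+4+4+8]=24
[q^25] φ(1)=1,φ(5)=4,φ(25)=20 ⇒ 25

10, 11, 16, 24, 25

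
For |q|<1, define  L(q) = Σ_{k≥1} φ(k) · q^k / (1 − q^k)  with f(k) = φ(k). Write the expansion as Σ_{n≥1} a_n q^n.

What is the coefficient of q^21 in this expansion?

n=21: 1·21 3·7 7·3 21·1  φ→[1+2+6+12]=21

a_21 = 21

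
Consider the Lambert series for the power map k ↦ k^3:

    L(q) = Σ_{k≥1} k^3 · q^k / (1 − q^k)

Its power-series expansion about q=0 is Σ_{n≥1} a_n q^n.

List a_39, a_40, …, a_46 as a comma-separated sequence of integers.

61544, 73710, 68922, 86688, 79508, 97236, 95382, 109512

d|39:{39,13,3,1}  Σf=59319+2197+27+1=61544
d|40:{1,2,4,5,8,10,20,40}  Σf=1+8+64+125+512+1000+8000+64000=73710
q^41  k|41↦f(k): 1:1 41:68921  a_41=68922
q^42  k|42↦f(k): 1:1 2:8 3:27 6:216 7:343 14:2744 21:9261 42:74088  a_42=86688
[q^43] f(1)=1,f(43)=79507 ⇒ 79508
[q^44] f(1)=1,f(2)=8,f(4)=64,f(11)=1331,f(22)=10648,f(44)=85184 ⇒ 97236
d|45:{45,15,9,5,3,1}  Σf=91125+3375+729+125+27+1=95382
[q^46] f(46)=97336,f(23)=12167,f(2)=8,f(1)=1 ⇒ 109512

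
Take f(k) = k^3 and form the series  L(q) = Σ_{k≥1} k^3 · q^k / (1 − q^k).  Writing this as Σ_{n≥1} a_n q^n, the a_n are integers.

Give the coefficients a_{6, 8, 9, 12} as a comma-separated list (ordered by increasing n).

[q^6] f(6)=216,f(3)=27,f(2)=8,f(1)=1 ⇒ 252
q^8  k|8↦f(k): 8:512 4:64 2:8 1:1  a_8=585
n=9: 1·9 3·3 9·1  f→[1+27+729]=757
[q^12] f(1)=1,f(2)=8,f(3)=27,f(4)=64,f(6)=216,f(12)=1728 ⇒ 2044

252, 585, 757, 2044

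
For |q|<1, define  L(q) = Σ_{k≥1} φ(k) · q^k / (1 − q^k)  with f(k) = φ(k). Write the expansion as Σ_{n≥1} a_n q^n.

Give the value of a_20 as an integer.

q^20  k|20↦φ(k): 1:1 2:1 4:2 5:4 10:4 20:8  a_20=20

a_20 = 20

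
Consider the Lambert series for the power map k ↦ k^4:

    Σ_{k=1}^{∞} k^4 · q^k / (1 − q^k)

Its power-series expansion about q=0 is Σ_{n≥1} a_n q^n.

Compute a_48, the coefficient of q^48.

[q^48] f(48)=5308416,f(24)=331776,f(16)=65536,f(12)=20736,f(8)=4096,f(6)=1296,f(4)=256,f(3)=81,f(2)=16,f(1)=1 ⇒ 5732210

a_48 = 5732210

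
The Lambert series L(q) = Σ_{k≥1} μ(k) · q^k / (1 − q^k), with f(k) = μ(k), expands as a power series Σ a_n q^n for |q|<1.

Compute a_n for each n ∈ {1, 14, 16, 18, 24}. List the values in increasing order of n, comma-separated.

d|1:{1}  Σμ=1=1
n=14: 14·1 7·2 2·7 1·14  μ→[1+(-1)+(-1)+1]=0
d|16:{1,2,4,8,16}  Σμ=1+(-1)+0+0+0=0
n=18: 18·1 9·2 6·3 3·6 2·9 1·18  μ→[0+0+1+(-1)+(-1)+1]=0
q^24  k|24↦μ(k): 1:1 2:-1 3:-1 4:0 6:1 8:0 12:0 24:0  a_24=0

1, 0, 0, 0, 0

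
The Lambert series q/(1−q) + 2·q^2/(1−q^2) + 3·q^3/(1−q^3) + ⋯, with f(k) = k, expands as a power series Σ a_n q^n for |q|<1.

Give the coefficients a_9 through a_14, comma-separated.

[q^9] f(9)=9,f(3)=3,f(1)=1 ⇒ 13
q^10  k|10↦f(k): 10:10 5:5 2:2 1:1  a_10=18
[q^11] f(11)=11,f(1)=1 ⇒ 12
q^12  k|12↦f(k): 1:1 2:2 3:3 4:4 6:6 12:12  a_12=28
n=13: 1·13 13·1  f→[1+13]=14
[q^14] f(14)=14,f(7)=7,f(2)=2,f(1)=1 ⇒ 24

13, 18, 12, 28, 14, 24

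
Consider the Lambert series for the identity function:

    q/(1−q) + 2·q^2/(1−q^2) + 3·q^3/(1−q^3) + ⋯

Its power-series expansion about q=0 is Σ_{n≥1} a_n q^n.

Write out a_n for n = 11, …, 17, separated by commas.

[q^11] f(11)=11,f(1)=1 ⇒ 12
d|12:{1,2,3,4,6,12}  Σf=1+2+3+4+6+12=28
[q^13] f(1)=1,f(13)=13 ⇒ 14
[q^14] f(1)=1,f(2)=2,f(7)=7,f(14)=14 ⇒ 24
q^15  k|15↦f(k): 1:1 3:3 5:5 15:15  a_15=24
[q^16] f(16)=16,f(8)=8,f(4)=4,f(2)=2,f(1)=1 ⇒ 31
n=17: 1·17 17·1  f→[1+17]=18

12, 28, 14, 24, 24, 31, 18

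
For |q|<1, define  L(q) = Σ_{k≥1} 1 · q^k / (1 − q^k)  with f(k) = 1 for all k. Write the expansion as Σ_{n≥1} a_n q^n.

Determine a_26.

d|26:{26,13,2,1}  Σf=1+1+1+1=4

a_26 = 4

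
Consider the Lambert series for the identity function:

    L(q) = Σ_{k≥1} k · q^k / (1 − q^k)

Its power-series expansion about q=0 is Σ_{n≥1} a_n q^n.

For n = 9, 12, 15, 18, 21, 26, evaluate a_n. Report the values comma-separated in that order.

13, 28, 24, 39, 32, 42

[q^9] f(1)=1,f(3)=3,f(9)=9 ⇒ 13
q^12  k|12↦f(k): 12:12 6:6 4:4 3:3 2:2 1:1  a_12=28
q^15  k|15↦f(k): 1:1 3:3 5:5 15:15  a_15=24
[q^18] f(1)=1,f(2)=2,f(3)=3,f(6)=6,f(9)=9,f(18)=18 ⇒ 39
n=21: 21·1 7·3 3·7 1·21  f→[21+7+3+1]=32
n=26: 26·1 13·2 2·13 1·26  f→[26+13+2+1]=42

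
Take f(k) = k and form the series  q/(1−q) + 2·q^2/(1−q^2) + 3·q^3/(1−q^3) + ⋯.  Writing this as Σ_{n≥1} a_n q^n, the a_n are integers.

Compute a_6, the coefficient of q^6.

a_6 = 12

[q^6] f(6)=6,f(3)=3,f(2)=2,f(1)=1 ⇒ 12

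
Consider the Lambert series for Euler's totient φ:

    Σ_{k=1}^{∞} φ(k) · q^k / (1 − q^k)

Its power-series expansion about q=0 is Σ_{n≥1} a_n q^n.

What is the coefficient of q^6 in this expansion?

n=6: 6·1 3·2 2·3 1·6  φ→[2+2+1+1]=6

a_6 = 6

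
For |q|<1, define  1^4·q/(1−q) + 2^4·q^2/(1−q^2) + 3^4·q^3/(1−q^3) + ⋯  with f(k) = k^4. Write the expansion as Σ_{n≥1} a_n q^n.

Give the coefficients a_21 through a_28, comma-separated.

196964, 248914, 279842, 358258, 391251, 485554, 538084, 655746

q^21  k|21↦f(k): 1:1 3:81 7:2401 21:194481  a_21=196964
d|22:{22,11,2,1}  Σf=234256+14641+16+1=248914
d|23:{1,23}  Σf=1+279841=279842
q^24  k|24↦f(k): 1:1 2:16 3:81 4:256 6:1296 8:4096 12:20736 24:331776  a_24=358258
[q^25] f(1)=1,f(5)=625,f(25)=390625 ⇒ 391251
q^26  k|26↦f(k): 1:1 2:16 13:28561 26:456976  a_26=485554
n=27: 27·1 9·3 3·9 1·27  f→[531441+6561+81+1]=538084
q^28  k|28↦f(k): 1:1 2:16 4:256 7:2401 14:38416 28:614656  a_28=655746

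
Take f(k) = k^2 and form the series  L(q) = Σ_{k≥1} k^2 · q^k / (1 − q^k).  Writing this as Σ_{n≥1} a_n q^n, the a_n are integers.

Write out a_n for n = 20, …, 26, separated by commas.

n=20: 1·20 2·10 4·5 5·4 10·2 20·1  f→[1+4+16+25+100+400]=546
d|21:{21,7,3,1}  Σf=441+49+9+1=500
q^22  k|22↦f(k): 22:484 11:121 2:4 1:1  a_22=610
n=23: 23·1 1·23  f→[529+1]=530
d|24:{24,12,8,6,4,3,2,1}  Σf=576+144+64+36+16+9+4+1=850
d|25:{1,5,25}  Σf=1+25+625=651
q^26  k|26↦f(k): 26:676 13:169 2:4 1:1  a_26=850

546, 500, 610, 530, 850, 651, 850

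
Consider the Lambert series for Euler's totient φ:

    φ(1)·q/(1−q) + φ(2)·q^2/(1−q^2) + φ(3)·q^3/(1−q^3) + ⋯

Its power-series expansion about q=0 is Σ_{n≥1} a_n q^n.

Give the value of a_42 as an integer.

d|42:{1,2,3,6,7,14,21,42}  Σφ=1+1+2+2+6+6+12+12=42

a_42 = 42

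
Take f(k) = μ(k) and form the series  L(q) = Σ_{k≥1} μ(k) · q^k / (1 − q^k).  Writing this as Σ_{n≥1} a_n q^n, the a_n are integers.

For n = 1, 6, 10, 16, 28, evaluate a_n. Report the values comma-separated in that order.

n=1: 1·1  μ→[1]=1
d|6:{6,3,2,1}  Σμ=1+(-1)+(-1)+1=0
q^10  k|10↦μ(k): 10:1 5:-1 2:-1 1:1  a_10=0
q^16  k|16↦μ(k): 1:1 2:-1 4:0 8:0 16:0  a_16=0
q^28  k|28↦μ(k): 1:1 2:-1 4:0 7:-1 14:1 28:0  a_28=0

1, 0, 0, 0, 0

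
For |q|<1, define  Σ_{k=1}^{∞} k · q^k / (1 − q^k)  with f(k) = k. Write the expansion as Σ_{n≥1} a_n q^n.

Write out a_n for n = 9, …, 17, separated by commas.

13, 18, 12, 28, 14, 24, 24, 31, 18

q^9  k|9↦f(k): 9:9 3:3 1:1  a_9=13
d|10:{1,2,5,10}  Σf=1+2+5+10=18
d|11:{11,1}  Σf=11+1=12
[q^12] f(12)=12,f(6)=6,f(4)=4,f(3)=3,f(2)=2,f(1)=1 ⇒ 28
[q^13] f(13)=13,f(1)=1 ⇒ 14
q^14  k|14↦f(k): 1:1 2:2 7:7 14:14  a_14=24
n=15: 15·1 5·3 3·5 1·15  f→[15+5+3+1]=24
n=16: 16·1 8·2 4·4 2·8 1·16  f→[16+8+4+2+1]=31
n=17: 17·1 1·17  f→[17+1]=18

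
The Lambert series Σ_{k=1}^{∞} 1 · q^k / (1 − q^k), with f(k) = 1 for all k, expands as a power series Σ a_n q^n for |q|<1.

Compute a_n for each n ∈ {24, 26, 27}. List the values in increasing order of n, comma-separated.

q^24  k|24↦f(k): 24:1 12:1 8:1 6:1 4:1 3:1 2:1 1:1  a_24=8
q^26  k|26↦f(k): 1:1 2:1 13:1 26:1  a_26=4
[q^27] f(1)=1,f(3)=1,f(9)=1,f(27)=1 ⇒ 4

8, 4, 4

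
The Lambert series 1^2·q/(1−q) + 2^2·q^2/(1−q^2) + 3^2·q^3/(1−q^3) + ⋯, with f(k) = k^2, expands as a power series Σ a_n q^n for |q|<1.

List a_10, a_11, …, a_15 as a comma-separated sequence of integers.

130, 122, 210, 170, 250, 260

q^10  k|10↦f(k): 10:100 5:25 2:4 1:1  a_10=130
[q^11] f(11)=121,f(1)=1 ⇒ 122
d|12:{12,6,4,3,2,1}  Σf=144+36+16+9+4+1=210
[q^13] f(13)=169,f(1)=1 ⇒ 170
q^14  k|14↦f(k): 1:1 2:4 7:49 14:196  a_14=250
d|15:{1,3,5,15}  Σf=1+9+25+225=260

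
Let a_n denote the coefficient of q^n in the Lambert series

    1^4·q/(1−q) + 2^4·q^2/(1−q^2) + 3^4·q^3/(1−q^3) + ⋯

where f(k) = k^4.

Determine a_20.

a_20 = 170898

q^20  k|20↦f(k): 20:160000 10:10000 5:625 4:256 2:16 1:1  a_20=170898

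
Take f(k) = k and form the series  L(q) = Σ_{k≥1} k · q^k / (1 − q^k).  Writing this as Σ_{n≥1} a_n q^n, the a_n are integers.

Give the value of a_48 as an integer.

a_48 = 124

d|48:{1,2,3,4,6,8,12,16,24,48}  Σf=1+2+3+4+6+8+12+16+24+48=124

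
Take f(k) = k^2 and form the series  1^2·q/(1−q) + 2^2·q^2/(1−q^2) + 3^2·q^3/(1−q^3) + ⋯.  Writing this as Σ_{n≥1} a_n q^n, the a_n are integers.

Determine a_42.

a_42 = 2500

n=42: 42·1 21·2 14·3 7·6 6·7 3·14 2·21 1·42  f→[1764+441+196+49+36+9+4+1]=2500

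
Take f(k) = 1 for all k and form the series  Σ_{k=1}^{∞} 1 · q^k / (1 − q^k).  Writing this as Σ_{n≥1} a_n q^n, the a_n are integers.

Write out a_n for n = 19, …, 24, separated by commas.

[q^19] f(1)=1,f(19)=1 ⇒ 2
n=20: 20·1 10·2 5·4 4·5 2·10 1·20  f→[1+1+1+1+1+1]=6
[q^21] f(1)=1,f(3)=1,f(7)=1,f(21)=1 ⇒ 4
d|22:{22,11,2,1}  Σf=1+1+1+1=4
d|23:{1,23}  Σf=1+1=2
d|24:{1,2,3,4,6,8,12,24}  Σf=1+1+1+1+1+1+1+1=8

2, 6, 4, 4, 2, 8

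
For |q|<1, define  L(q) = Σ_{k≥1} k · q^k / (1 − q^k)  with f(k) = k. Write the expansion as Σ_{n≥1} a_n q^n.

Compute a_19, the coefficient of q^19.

a_19 = 20

[q^19] f(1)=1,f(19)=19 ⇒ 20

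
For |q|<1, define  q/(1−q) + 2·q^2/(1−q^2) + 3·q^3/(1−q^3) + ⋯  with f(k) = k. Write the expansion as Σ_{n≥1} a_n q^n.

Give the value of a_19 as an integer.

n=19: 1·19 19·1  f→[1+19]=20

a_19 = 20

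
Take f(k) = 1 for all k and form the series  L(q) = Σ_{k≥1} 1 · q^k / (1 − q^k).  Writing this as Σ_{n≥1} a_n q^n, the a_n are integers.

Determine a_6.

q^6  k|6↦f(k): 1:1 2:1 3:1 6:1  a_6=4

a_6 = 4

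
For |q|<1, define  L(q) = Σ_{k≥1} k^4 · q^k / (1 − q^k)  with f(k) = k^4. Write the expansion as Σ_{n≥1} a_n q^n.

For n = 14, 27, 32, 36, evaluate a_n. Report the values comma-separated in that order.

q^14  k|14↦f(k): 14:38416 7:2401 2:16 1:1  a_14=40834
[q^27] f(27)=531441,f(9)=6561,f(3)=81,f(1)=1 ⇒ 538084
d|32:{1,2,4,8,16,32}  Σf=1+16+256+4096+65536+1048576=1118481
d|36:{1,2,3,4,6,9,12,18,36}  Σf=1+16+81+256+1296+6561+20736+104976+1679616=1813539

40834, 538084, 1118481, 1813539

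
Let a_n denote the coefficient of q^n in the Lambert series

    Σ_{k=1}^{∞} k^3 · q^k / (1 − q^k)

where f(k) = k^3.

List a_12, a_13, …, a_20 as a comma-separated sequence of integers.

q^12  k|12↦f(k): 12:1728 6:216 4:64 3:27 2:8 1:1  a_12=2044
d|13:{13,1}  Σf=2197+1=2198
d|14:{14,7,2,1}  Σf=2744+343+8+1=3096
d|15:{1,3,5,15}  Σf=1+27+125+3375=3528
d|16:{16,8,4,2,1}  Σf=4096+512+64+8+1=4681
n=17: 17·1 1·17  f→[4913+1]=4914
[q^18] f(1)=1,f(2)=8,f(3)=27,f(6)=216,f(9)=729,f(18)=5832 ⇒ 6813
n=19: 1·19 19·1  f→[1+6859]=6860
d|20:{1,2,4,5,10,20}  Σf=1+8+64+125+1000+8000=9198

2044, 2198, 3096, 3528, 4681, 4914, 6813, 6860, 9198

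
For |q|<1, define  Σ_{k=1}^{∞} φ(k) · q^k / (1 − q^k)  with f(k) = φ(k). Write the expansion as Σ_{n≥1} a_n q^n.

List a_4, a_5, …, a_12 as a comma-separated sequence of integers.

[q^4] φ(4)=2,φ(2)=1,φ(1)=1 ⇒ 4
n=5: 1·5 5·1  φ→[1+4]=5
d|6:{6,3,2,1}  Σφ=2+2+1+1=6
n=7: 1·7 7·1  φ→[1+6]=7
[q^8] φ(8)=4,φ(4)=2,φ(2)=1,φ(1)=1 ⇒ 8
q^9  k|9↦φ(k): 1:1 3:2 9:6  a_9=9
n=10: 10·1 5·2 2·5 1·10  φ→[4+4+1+1]=10
n=11: 11·1 1·11  φ→[10+1]=11
q^12  k|12↦φ(k): 12:4 6:2 4:2 3:2 2:1 1:1  a_12=12

4, 5, 6, 7, 8, 9, 10, 11, 12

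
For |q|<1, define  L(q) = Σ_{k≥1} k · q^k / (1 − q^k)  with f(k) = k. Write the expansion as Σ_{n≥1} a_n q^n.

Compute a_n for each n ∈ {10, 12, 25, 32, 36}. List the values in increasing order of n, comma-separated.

18, 28, 31, 63, 91

n=10: 1·10 2·5 5·2 10·1  f→[1+2+5+10]=18
[q^12] f(1)=1,f(2)=2,f(3)=3,f(4)=4,f(6)=6,f(12)=12 ⇒ 28
n=25: 1·25 5·5 25·1  f→[1+5+25]=31
d|32:{32,16,8,4,2,1}  Σf=32+16+8+4+2+1=63
d|36:{1,2,3,4,6,9,12,18,36}  Σf=1+2+3+4+6+9+12+18+36=91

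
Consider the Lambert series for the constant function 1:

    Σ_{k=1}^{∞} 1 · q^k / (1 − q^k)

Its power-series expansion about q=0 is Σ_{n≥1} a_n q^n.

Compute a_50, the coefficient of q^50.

a_50 = 6

n=50: 1·50 2·25 5·10 10·5 25·2 50·1  f→[1+1+1+1+1+1]=6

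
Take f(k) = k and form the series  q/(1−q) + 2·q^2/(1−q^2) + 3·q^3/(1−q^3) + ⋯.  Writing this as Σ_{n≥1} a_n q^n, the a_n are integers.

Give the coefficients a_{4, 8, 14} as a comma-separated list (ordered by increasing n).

7, 15, 24

d|4:{1,2,4}  Σf=1+2+4=7
[q^8] f(1)=1,f(2)=2,f(4)=4,f(8)=8 ⇒ 15
n=14: 1·14 2·7 7·2 14·1  f→[1+2+7+14]=24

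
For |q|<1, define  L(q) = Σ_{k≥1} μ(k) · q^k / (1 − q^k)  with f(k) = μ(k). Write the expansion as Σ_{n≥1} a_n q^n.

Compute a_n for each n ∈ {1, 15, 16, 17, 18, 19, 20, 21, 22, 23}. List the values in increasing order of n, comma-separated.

1, 0, 0, 0, 0, 0, 0, 0, 0, 0

[q^1] μ(1)=1 ⇒ 1
q^15  k|15↦μ(k): 15:1 5:-1 3:-1 1:1  a_15=0
n=16: 16·1 8·2 4·4 2·8 1·16  μ→[0+0+0+(-1)+1]=0
d|17:{1,17}  Σμ=1+(-1)=0
[q^18] μ(1)=1,μ(2)=-1,μ(3)=-1,μ(6)=1,μ(9)=0,μ(18)=0 ⇒ 0
q^19  k|19↦μ(k): 1:1 19:-1  a_19=0
n=20: 20·1 10·2 5·4 4·5 2·10 1·20  μ→[0+1+(-1)+0+(-1)+1]=0
d|21:{21,7,3,1}  Σμ=1+(-1)+(-1)+1=0
d|22:{1,2,11,22}  Σμ=1+(-1)+(-1)+1=0
q^23  k|23↦μ(k): 23:-1 1:1  a_23=0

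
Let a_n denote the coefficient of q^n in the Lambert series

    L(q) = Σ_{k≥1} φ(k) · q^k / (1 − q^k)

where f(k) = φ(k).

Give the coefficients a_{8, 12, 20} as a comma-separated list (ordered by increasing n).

q^8  k|8↦φ(k): 1:1 2:1 4:2 8:4  a_8=8
d|12:{12,6,4,3,2,1}  Σφ=4+2+2+2+1+1=12
[q^20] φ(20)=8,φ(10)=4,φ(5)=4,φ(4)=2,φ(2)=1,φ(1)=1 ⇒ 20

8, 12, 20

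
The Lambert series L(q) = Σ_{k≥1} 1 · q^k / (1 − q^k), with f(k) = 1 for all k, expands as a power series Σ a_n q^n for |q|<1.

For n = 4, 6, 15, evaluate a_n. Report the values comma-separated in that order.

[q^4] f(1)=1,f(2)=1,f(4)=1 ⇒ 3
q^6  k|6↦f(k): 6:1 3:1 2:1 1:1  a_6=4
n=15: 1·15 3·5 5·3 15·1  f→[1+1+1+1]=4

3, 4, 4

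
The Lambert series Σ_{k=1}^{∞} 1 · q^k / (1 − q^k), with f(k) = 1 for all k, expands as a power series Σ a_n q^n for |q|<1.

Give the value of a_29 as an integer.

q^29  k|29↦f(k): 29:1 1:1  a_29=2

a_29 = 2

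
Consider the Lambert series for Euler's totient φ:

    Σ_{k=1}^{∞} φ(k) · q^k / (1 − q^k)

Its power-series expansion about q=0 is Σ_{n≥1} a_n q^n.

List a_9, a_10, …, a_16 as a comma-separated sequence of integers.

q^9  k|9↦φ(k): 9:6 3:2 1:1  a_9=9
d|10:{10,5,2,1}  Σφ=4+4+1+1=10
n=11: 1·11 11·1  φ→[1+10]=11
[q^12] φ(1)=1,φ(2)=1,φ(3)=2,φ(4)=2,φ(6)=2,φ(12)=4 ⇒ 12
[q^13] φ(1)=1,φ(13)=12 ⇒ 13
[q^14] φ(1)=1,φ(2)=1,φ(7)=6,φ(14)=6 ⇒ 14
[q^15] φ(15)=8,φ(5)=4,φ(3)=2,φ(1)=1 ⇒ 15
n=16: 16·1 8·2 4·4 2·8 1·16  φ→[8+4+2+1+1]=16

9, 10, 11, 12, 13, 14, 15, 16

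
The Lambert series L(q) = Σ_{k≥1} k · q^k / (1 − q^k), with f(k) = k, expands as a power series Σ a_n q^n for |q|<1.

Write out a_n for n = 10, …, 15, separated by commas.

[q^10] f(1)=1,f(2)=2,f(5)=5,f(10)=10 ⇒ 18
d|11:{11,1}  Σf=11+1=12
[q^12] f(12)=12,f(6)=6,f(4)=4,f(3)=3,f(2)=2,f(1)=1 ⇒ 28
n=13: 1·13 13·1  f→[1+13]=14
q^14  k|14↦f(k): 1:1 2:2 7:7 14:14  a_14=24
q^15  k|15↦f(k): 1:1 3:3 5:5 15:15  a_15=24

18, 12, 28, 14, 24, 24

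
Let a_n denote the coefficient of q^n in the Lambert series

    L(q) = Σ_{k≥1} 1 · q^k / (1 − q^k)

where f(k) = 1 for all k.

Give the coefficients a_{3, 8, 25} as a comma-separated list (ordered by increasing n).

2, 4, 3

n=3: 1·3 3·1  f→[1+1]=2
q^8  k|8↦f(k): 8:1 4:1 2:1 1:1  a_8=4
n=25: 1·25 5·5 25·1  f→[1+1+1]=3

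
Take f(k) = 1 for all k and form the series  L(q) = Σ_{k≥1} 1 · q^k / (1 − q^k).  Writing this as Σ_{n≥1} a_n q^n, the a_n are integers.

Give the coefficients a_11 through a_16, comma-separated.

2, 6, 2, 4, 4, 5

q^11  k|11↦f(k): 1:1 11:1  a_11=2
d|12:{12,6,4,3,2,1}  Σf=1+1+1+1+1+1=6
n=13: 13·1 1·13  f→[1+1]=2
[q^14] f(1)=1,f(2)=1,f(7)=1,f(14)=1 ⇒ 4
n=15: 1·15 3·5 5·3 15·1  f→[1+1+1+1]=4
q^16  k|16↦f(k): 1:1 2:1 4:1 8:1 16:1  a_16=5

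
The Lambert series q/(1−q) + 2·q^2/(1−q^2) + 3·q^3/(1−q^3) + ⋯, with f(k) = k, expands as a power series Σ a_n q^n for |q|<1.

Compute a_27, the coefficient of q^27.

n=27: 27·1 9·3 3·9 1·27  f→[27+9+3+1]=40

a_27 = 40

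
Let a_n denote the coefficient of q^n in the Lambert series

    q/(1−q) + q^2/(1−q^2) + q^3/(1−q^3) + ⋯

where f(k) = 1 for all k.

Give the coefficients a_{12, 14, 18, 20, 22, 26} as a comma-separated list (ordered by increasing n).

d|12:{12,6,4,3,2,1}  Σf=1+1+1+1+1+1=6
[q^14] f(14)=1,f(7)=1,f(2)=1,f(1)=1 ⇒ 4
[q^18] f(18)=1,f(9)=1,f(6)=1,f(3)=1,f(2)=1,f(1)=1 ⇒ 6
d|20:{20,10,5,4,2,1}  Σf=1+1+1+1+1+1=6
[q^22] f(1)=1,f(2)=1,f(11)=1,f(22)=1 ⇒ 4
[q^26] f(1)=1,f(2)=1,f(13)=1,f(26)=1 ⇒ 4

6, 4, 6, 6, 4, 4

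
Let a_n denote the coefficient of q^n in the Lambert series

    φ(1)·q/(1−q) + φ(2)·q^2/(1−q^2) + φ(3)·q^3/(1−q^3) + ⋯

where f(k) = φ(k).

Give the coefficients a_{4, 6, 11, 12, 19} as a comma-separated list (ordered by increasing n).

[q^4] φ(4)=2,φ(2)=1,φ(1)=1 ⇒ 4
[q^6] φ(1)=1,φ(2)=1,φ(3)=2,φ(6)=2 ⇒ 6
[q^11] φ(1)=1,φ(11)=10 ⇒ 11
[q^12] φ(12)=4,φ(6)=2,φ(4)=2,φ(3)=2,φ(2)=1,φ(1)=1 ⇒ 12
d|19:{19,1}  Σφ=18+1=19

4, 6, 11, 12, 19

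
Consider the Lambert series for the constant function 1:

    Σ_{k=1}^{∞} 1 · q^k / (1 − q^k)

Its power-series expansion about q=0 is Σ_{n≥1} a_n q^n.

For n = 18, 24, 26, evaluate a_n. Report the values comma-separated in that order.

6, 8, 4

n=18: 18·1 9·2 6·3 3·6 2·9 1·18  f→[1+1+1+1+1+1]=6
q^24  k|24↦f(k): 1:1 2:1 3:1 4:1 6:1 8:1 12:1 24:1  a_24=8
q^26  k|26↦f(k): 1:1 2:1 13:1 26:1  a_26=4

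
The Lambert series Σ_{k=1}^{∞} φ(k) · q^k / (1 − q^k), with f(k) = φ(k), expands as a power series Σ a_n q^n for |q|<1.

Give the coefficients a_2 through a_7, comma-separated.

n=2: 1·2 2·1  φ→[1+1]=2
q^3  k|3↦φ(k): 3:2 1:1  a_3=3
n=4: 1·4 2·2 4·1  φ→[1+1+2]=4
n=5: 1·5 5·1  φ→[1+4]=5
[q^6] φ(1)=1,φ(2)=1,φ(3)=2,φ(6)=2 ⇒ 6
q^7  k|7↦φ(k): 1:1 7:6  a_7=7

2, 3, 4, 5, 6, 7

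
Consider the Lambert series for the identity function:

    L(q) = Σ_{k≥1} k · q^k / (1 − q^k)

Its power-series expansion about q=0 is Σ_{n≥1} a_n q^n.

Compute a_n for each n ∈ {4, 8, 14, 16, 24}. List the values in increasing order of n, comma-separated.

7, 15, 24, 31, 60

d|4:{1,2,4}  Σf=1+2+4=7
q^8  k|8↦f(k): 1:1 2:2 4:4 8:8  a_8=15
d|14:{1,2,7,14}  Σf=1+2+7+14=24
d|16:{16,8,4,2,1}  Σf=16+8+4+2+1=31
[q^24] f(24)=24,f(12)=12,f(8)=8,f(6)=6,f(4)=4,f(3)=3,f(2)=2,f(1)=1 ⇒ 60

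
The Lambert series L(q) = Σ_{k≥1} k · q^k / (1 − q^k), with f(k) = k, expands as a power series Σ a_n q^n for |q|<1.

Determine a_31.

a_31 = 32

n=31: 1·31 31·1  f→[1+31]=32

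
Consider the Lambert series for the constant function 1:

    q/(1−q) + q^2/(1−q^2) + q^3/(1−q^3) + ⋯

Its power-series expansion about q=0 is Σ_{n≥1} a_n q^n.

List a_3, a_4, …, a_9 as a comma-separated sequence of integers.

2, 3, 2, 4, 2, 4, 3

d|3:{1,3}  Σf=1+1=2
[q^4] f(4)=1,f(2)=1,f(1)=1 ⇒ 3
[q^5] f(1)=1,f(5)=1 ⇒ 2
[q^6] f(6)=1,f(3)=1,f(2)=1,f(1)=1 ⇒ 4
q^7  k|7↦f(k): 7:1 1:1  a_7=2
[q^8] f(1)=1,f(2)=1,f(4)=1,f(8)=1 ⇒ 4
n=9: 9·1 3·3 1·9  f→[1+1+1]=3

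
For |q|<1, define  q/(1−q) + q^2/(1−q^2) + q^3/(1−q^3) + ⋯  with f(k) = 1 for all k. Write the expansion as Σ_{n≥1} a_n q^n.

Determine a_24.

a_24 = 8

[q^24] f(24)=1,f(12)=1,f(8)=1,f(6)=1,f(4)=1,f(3)=1,f(2)=1,f(1)=1 ⇒ 8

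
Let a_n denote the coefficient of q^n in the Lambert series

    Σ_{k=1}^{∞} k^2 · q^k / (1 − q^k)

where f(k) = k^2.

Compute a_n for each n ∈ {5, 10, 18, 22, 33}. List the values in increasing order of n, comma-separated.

26, 130, 455, 610, 1220

[q^5] f(1)=1,f(5)=25 ⇒ 26
q^10  k|10↦f(k): 1:1 2:4 5:25 10:100  a_10=130
q^18  k|18↦f(k): 18:324 9:81 6:36 3:9 2:4 1:1  a_18=455
d|22:{1,2,11,22}  Σf=1+4+121+484=610
q^33  k|33↦f(k): 33:1089 11:121 3:9 1:1  a_33=1220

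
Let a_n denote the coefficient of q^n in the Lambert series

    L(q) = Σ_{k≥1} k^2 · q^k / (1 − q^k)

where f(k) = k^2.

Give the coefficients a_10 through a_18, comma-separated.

q^10  k|10↦f(k): 1:1 2:4 5:25 10:100  a_10=130
n=11: 1·11 11·1  f→[1+121]=122
n=12: 12·1 6·2 4·3 3·4 2·6 1·12  f→[144+36+16+9+4+1]=210
n=13: 1·13 13·1  f→[1+169]=170
d|14:{1,2,7,14}  Σf=1+4+49+196=250
q^15  k|15↦f(k): 15:225 5:25 3:9 1:1  a_15=260
[q^16] f(1)=1,f(2)=4,f(4)=16,f(8)=64,f(16)=256 ⇒ 341
d|17:{17,1}  Σf=289+1=290
q^18  k|18↦f(k): 18:324 9:81 6:36 3:9 2:4 1:1  a_18=455

130, 122, 210, 170, 250, 260, 341, 290, 455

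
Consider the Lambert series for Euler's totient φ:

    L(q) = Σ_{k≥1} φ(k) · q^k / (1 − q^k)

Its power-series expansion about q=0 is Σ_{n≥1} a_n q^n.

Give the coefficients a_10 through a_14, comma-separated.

q^10  k|10↦φ(k): 10:4 5:4 2:1 1:1  a_10=10
d|11:{1,11}  Σφ=1+10=11
n=12: 12·1 6·2 4·3 3·4 2·6 1·12  φ→[4+2+2+2+1+1]=12
q^13  k|13↦φ(k): 13:12 1:1  a_13=13
n=14: 14·1 7·2 2·7 1·14  φ→[6+6+1+1]=14

10, 11, 12, 13, 14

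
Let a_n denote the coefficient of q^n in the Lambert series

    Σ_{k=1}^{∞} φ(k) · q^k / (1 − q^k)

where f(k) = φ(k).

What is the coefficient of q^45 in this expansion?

d|45:{1,3,5,9,15,45}  Σφ=1+2+4+6+8+24=45

a_45 = 45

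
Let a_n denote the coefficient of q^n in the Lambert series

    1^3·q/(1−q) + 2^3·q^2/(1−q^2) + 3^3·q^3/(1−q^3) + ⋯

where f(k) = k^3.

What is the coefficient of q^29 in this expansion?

a_29 = 24390

d|29:{1,29}  Σf=1+24389=24390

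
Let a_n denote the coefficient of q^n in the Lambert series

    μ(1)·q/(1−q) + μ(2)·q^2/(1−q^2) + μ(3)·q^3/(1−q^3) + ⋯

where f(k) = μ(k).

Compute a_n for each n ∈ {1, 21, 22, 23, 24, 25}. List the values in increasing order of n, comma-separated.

d|1:{1}  Σμ=1=1
q^21  k|21↦μ(k): 21:1 7:-1 3:-1 1:1  a_21=0
[q^22] μ(1)=1,μ(2)=-1,μ(11)=-1,μ(22)=1 ⇒ 0
d|23:{1,23}  Σμ=1+(-1)=0
n=24: 24·1 12·2 8·3 6·4 4·6 3·8 2·12 1·24  μ→[0+0+0+1+0+(-1)+(-1)+1]=0
n=25: 1·25 5·5 25·1  μ→[1+(-1)+0]=0

1, 0, 0, 0, 0, 0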